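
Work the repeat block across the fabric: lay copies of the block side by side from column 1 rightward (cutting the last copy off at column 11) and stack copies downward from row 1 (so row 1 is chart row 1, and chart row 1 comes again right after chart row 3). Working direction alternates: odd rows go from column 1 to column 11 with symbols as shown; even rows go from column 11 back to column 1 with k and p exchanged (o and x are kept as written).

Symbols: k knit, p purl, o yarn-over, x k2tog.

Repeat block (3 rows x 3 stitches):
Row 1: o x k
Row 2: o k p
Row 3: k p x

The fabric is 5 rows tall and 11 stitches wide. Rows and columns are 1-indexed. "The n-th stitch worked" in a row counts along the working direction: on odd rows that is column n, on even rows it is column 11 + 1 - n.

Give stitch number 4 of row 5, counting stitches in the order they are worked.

Stitch:
o

Derivation:
Row 5 uses chart row ((5-1) mod 3)+1 = 2. Row 5 is odd, so RS.
Chart row 2 tiled across columns 1-11: o k p o k p o k p o k
RS row: no reversal, no swap; stitch n worked = column n.
Stitch 4 in working order -> o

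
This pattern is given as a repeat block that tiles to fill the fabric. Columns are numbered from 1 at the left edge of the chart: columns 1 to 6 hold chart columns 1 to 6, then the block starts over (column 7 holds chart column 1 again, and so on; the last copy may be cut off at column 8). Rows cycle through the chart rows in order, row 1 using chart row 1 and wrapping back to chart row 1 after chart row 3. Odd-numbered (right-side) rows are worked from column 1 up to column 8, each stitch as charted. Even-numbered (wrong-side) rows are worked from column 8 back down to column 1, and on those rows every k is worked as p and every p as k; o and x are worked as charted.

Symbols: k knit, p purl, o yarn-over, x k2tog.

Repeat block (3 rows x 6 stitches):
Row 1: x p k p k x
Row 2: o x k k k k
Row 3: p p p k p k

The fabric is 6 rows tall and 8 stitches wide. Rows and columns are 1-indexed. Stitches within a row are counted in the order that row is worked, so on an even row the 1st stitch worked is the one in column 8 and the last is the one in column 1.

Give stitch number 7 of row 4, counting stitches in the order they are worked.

== STITCH ==
k

Derivation:
For row 4: chart row = ((4-1) mod 3) + 1 = 1; this is a WS (even) row.
Chart row 1 tiled across columns 1-8: x p k p k x x p
Wrong side: read the tiled row from column 8 down to 1 and exchange k with p (leave o, x).
Row 4 as worked: k x x p k p k x
Counting 7 along the worked row gives k.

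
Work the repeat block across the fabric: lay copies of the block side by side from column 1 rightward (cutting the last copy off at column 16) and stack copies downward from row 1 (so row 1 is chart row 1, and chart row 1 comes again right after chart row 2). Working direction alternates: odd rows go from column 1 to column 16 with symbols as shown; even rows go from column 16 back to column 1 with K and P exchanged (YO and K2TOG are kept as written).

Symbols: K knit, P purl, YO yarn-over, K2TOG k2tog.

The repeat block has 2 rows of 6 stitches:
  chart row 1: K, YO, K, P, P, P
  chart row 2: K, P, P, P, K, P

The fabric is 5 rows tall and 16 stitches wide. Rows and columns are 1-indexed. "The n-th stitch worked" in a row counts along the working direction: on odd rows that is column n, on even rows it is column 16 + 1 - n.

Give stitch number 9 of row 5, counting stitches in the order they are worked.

Row 5: (5-1) mod 2 = 0, so use chart row 1. Odd row -> RS.
Chart row 1 tiled across columns 1-16: K YO K P P P K YO K P P P K YO K P
RS: work column 1 to column 16, symbols as charted — the tiled row is the row as worked.
Stitch 9 in working order -> K

== STITCH ==
K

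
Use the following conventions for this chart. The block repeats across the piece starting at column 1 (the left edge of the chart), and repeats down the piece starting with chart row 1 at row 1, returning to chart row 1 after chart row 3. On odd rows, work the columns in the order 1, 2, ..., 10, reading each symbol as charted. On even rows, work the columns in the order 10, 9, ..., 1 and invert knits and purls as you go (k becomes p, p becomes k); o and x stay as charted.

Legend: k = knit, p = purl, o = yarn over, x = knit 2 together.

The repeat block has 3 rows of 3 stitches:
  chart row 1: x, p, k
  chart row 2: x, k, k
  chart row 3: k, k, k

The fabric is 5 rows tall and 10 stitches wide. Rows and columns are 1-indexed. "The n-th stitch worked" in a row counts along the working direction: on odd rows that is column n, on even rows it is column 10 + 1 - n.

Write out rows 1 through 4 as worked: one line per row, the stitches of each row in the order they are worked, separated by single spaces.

Rows as worked:
x p k x p k x p k x
x p p x p p x p p x
k k k k k k k k k k
x p k x p k x p k x

Derivation:
Row 1: chart row 1, RS - tile across columns 1-10 and work as-is.
Row 2: chart row 2, WS - tiled (columns 1-10): x k k x k k x k k x; work from column 10 back to 1 with k<->p swapped.
Row 3: chart row 3, RS - tile across columns 1-10 and work as-is.
Row 4: chart row 1, WS - tiled (columns 1-10): x p k x p k x p k x; work from column 10 back to 1 with k<->p swapped.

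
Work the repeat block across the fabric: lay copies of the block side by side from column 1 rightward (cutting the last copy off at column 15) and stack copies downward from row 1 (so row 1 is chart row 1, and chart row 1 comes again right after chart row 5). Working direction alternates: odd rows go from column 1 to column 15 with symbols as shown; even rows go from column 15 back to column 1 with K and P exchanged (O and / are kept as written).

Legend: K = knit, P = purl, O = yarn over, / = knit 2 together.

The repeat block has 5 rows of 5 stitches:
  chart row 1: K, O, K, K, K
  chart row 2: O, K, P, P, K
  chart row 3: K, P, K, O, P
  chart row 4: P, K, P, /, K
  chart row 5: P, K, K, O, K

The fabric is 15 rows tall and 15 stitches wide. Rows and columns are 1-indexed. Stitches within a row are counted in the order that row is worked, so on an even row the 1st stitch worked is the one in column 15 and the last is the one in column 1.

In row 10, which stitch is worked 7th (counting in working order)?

Row 10: (10-1) mod 5 = 4, so use chart row 5. Even row -> WS.
Chart row 5 tiled across columns 1-15: P K K O K P K K O K P K K O K
WS: work from column 15 back to column 1 (reverse the tiled row), swapping K<->P (O and / unchanged).
Row 10 as worked: P O P P K P O P P K P O P P K
Counting 7 along the worked row gives O.

== STITCH ==
O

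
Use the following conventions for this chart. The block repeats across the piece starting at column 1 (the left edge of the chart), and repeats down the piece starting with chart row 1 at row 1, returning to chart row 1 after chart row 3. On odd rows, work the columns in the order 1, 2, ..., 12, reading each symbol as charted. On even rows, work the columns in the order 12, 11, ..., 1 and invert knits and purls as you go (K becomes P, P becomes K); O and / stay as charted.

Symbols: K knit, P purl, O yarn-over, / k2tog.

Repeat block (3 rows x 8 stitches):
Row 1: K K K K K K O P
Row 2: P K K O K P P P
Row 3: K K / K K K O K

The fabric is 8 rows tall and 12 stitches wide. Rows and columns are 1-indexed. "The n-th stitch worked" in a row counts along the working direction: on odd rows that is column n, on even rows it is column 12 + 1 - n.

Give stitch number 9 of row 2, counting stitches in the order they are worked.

Row 2 uses chart row ((2-1) mod 3)+1 = 2. Row 2 is even, so WS.
Chart row 2 tiled across columns 1-12: P K K O K P P P P K K O
Wrong side: read the tiled row from column 12 down to 1 and exchange K with P (leave O, /).
Row 2 as worked: O P P K K K K P O P P K
Counting 9 along the worked row gives O.

== STITCH ==
O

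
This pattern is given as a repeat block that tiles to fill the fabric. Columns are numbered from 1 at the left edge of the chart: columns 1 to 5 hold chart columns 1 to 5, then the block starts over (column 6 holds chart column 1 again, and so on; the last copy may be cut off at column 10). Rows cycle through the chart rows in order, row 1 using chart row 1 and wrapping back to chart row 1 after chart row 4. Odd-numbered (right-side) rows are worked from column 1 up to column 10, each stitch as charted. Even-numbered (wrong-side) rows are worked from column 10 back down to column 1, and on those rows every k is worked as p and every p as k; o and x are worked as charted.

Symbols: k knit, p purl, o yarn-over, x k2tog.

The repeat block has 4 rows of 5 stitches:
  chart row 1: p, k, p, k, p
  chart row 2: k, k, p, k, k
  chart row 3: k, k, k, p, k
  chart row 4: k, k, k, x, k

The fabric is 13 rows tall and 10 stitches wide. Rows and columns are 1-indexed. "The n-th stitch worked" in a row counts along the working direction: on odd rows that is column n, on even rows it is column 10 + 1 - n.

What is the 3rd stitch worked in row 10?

== STITCH ==
k

Derivation:
Row 10: (10-1) mod 4 = 1, so use chart row 2. Even row -> WS.
Chart row 2 tiled across columns 1-10: k k p k k k k p k k
WS row: flip the tiled sequence (start at column 10) and apply k<->p; o and x stay.
Row 10 as worked: p p k p p p p k p p
Stitch 3 in working order -> k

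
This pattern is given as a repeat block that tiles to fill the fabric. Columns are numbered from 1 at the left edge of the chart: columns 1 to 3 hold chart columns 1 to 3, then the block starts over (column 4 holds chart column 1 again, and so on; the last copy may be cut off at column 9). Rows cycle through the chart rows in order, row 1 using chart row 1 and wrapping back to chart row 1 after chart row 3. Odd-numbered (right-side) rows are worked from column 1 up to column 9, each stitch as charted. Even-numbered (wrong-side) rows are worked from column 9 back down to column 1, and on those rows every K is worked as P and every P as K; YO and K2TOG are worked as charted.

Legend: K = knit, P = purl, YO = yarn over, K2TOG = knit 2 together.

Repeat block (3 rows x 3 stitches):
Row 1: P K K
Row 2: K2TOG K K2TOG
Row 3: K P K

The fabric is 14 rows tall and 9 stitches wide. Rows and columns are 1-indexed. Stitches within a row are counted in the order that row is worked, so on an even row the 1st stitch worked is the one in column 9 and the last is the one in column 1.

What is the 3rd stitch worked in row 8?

Row 8: (8-1) mod 3 = 1, so use chart row 2. Even row -> WS.
Chart row 2 tiled across columns 1-9: K2TOG K K2TOG K2TOG K K2TOG K2TOG K K2TOG
WS: work from column 9 back to column 1 (reverse the tiled row), swapping K<->P (YO and K2TOG unchanged).
Row 8 as worked: K2TOG P K2TOG K2TOG P K2TOG K2TOG P K2TOG
Stitch 3 in working order -> K2TOG

Result:
K2TOG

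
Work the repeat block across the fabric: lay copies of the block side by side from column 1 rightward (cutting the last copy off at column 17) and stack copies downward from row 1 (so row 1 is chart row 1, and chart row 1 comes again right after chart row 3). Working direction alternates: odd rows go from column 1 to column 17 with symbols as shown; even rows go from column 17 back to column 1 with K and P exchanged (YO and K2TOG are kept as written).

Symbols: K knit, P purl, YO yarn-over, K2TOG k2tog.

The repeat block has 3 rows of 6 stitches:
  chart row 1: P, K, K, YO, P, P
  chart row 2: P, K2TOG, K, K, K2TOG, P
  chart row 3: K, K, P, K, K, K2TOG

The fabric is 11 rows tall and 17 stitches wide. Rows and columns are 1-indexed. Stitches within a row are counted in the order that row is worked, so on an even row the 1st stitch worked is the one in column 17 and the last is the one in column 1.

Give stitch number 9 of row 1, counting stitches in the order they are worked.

Row 1: (1-1) mod 3 = 0, so use chart row 1. Odd row -> RS.
Chart row 1 tiled across columns 1-17: P K K YO P P P K K YO P P P K K YO P
RS: work column 1 to column 17, symbols as charted — the tiled row is the row as worked.
Counting 9 along the worked row gives K.

== STITCH ==
K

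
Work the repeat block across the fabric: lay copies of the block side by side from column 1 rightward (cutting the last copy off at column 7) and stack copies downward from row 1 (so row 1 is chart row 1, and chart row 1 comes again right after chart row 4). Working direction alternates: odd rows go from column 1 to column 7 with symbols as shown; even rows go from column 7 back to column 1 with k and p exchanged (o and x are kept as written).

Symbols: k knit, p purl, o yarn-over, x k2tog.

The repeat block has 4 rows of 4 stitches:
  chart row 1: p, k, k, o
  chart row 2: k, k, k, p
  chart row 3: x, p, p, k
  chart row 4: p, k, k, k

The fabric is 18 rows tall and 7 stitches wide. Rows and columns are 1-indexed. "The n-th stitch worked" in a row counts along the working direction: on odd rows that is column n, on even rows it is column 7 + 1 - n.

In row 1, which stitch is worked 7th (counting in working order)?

Row 1: (1-1) mod 4 = 0, so use chart row 1. Odd row -> RS.
Chart row 1 tiled across columns 1-7: p k k o p k k
Right side: take the tiled row as-is (worked left to right from column 1).
Stitch 7 in working order -> k

== STITCH ==
k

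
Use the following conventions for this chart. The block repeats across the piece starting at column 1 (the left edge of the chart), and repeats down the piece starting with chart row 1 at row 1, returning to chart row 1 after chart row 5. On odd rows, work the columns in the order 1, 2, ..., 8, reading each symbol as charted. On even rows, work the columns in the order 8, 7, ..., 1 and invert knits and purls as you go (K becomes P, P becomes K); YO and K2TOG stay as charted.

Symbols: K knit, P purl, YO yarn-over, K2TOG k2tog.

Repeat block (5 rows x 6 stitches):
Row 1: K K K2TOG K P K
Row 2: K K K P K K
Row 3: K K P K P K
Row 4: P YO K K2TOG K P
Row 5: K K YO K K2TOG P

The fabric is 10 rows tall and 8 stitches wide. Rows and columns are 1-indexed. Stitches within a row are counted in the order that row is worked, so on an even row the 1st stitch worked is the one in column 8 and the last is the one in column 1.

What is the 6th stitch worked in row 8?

Stitch:
K

Derivation:
For row 8: chart row = ((8-1) mod 5) + 1 = 3; this is a WS (even) row.
Chart row 3 tiled across columns 1-8: K K P K P K K K
WS: work from column 8 back to column 1 (reverse the tiled row), swapping K<->P (YO and K2TOG unchanged).
Row 8 as worked: P P P K P K P P
Counting 6 along the worked row gives K.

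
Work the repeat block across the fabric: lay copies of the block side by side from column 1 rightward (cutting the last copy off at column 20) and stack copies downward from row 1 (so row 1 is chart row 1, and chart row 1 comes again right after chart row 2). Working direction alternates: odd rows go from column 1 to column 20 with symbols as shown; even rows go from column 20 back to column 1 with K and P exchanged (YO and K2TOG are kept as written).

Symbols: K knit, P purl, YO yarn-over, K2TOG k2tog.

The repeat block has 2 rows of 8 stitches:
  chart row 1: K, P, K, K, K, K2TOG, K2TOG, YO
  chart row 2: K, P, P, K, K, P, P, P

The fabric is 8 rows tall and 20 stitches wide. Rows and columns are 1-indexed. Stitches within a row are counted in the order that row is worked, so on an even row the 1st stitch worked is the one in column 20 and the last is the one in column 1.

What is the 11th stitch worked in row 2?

Stitch:
K

Derivation:
Row 2: (2-1) mod 2 = 1, so use chart row 2. Even row -> WS.
Chart row 2 tiled across columns 1-20: K P P K K P P P K P P K K P P P K P P K
WS: work from column 20 back to column 1 (reverse the tiled row), swapping K<->P (YO and K2TOG unchanged).
Row 2 as worked: P K K P K K K P P K K P K K K P P K K P
Counting 11 along the worked row gives K.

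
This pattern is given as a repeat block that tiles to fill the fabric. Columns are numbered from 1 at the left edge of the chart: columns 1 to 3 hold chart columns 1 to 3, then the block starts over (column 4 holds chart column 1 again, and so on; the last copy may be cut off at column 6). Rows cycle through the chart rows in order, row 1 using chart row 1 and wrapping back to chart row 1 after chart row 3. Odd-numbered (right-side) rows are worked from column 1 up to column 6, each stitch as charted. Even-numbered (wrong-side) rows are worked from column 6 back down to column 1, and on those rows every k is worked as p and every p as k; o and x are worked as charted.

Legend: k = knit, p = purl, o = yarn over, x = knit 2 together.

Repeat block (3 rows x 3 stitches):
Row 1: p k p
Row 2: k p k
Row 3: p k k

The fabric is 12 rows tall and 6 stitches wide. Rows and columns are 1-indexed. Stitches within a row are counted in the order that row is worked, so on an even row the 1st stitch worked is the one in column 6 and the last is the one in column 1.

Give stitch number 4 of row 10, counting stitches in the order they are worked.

Stitch:
k

Derivation:
Row 10: (10-1) mod 3 = 0, so use chart row 1. Even row -> WS.
Chart row 1 tiled across columns 1-6: p k p p k p
WS: work from column 6 back to column 1 (reverse the tiled row), swapping k<->p (o and x unchanged).
Row 10 as worked: k p k k p k
Stitch 4 in working order -> k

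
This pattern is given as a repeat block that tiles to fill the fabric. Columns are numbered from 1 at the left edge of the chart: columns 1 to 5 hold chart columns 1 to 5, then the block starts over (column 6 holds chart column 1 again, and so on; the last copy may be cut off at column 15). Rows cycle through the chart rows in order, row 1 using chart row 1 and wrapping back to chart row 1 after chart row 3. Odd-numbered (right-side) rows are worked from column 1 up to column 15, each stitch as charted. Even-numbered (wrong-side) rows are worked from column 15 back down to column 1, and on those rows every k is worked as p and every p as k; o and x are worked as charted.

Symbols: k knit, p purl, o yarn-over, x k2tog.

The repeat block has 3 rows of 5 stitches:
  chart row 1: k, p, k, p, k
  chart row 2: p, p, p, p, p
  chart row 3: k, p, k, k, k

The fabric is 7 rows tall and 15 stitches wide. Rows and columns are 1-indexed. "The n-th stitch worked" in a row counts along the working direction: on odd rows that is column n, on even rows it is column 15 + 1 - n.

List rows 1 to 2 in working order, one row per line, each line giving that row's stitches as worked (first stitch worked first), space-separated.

Row 1: chart row 1, RS - tile across columns 1-15 and work as-is.
Row 2: chart row 2, WS - tiled (columns 1-15): p p p p p p p p p p p p p p p; work from column 15 back to 1 with k<->p swapped.

== ROWS AS WORKED ==
k p k p k k p k p k k p k p k
k k k k k k k k k k k k k k k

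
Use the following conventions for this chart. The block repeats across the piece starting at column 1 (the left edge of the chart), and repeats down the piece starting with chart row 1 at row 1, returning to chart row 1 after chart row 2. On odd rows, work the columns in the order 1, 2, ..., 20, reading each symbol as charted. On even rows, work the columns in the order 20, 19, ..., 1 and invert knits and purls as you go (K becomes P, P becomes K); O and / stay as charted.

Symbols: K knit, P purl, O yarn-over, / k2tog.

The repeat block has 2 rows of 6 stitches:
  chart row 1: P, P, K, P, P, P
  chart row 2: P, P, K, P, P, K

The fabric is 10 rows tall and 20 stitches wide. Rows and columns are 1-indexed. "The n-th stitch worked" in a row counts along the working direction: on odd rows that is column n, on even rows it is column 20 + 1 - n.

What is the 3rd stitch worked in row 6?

Result:
P

Derivation:
For row 6: chart row = ((6-1) mod 2) + 1 = 2; this is a WS (even) row.
Chart row 2 tiled across columns 1-20: P P K P P K P P K P P K P P K P P K P P
Wrong side: read the tiled row from column 20 down to 1 and exchange K with P (leave O, /).
Row 6 as worked: K K P K K P K K P K K P K K P K K P K K
The 3rd stitch worked is P.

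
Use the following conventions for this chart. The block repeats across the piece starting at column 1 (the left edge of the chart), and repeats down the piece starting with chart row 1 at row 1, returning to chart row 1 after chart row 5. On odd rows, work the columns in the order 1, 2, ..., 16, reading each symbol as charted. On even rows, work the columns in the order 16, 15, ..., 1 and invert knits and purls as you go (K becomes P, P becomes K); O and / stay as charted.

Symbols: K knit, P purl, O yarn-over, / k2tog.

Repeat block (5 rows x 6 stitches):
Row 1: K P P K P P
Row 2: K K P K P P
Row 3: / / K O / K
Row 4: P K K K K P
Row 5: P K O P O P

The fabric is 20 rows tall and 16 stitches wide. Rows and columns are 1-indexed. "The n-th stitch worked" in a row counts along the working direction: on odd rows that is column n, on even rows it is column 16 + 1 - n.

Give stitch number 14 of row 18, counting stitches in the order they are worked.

== STITCH ==
P

Derivation:
For row 18: chart row = ((18-1) mod 5) + 1 = 3; this is a WS (even) row.
Chart row 3 tiled across columns 1-16: / / K O / K / / K O / K / / K O
Wrong side: read the tiled row from column 16 down to 1 and exchange K with P (leave O, /).
Row 18 as worked: O P / / P / O P / / P / O P / /
Stitch 14 in working order -> P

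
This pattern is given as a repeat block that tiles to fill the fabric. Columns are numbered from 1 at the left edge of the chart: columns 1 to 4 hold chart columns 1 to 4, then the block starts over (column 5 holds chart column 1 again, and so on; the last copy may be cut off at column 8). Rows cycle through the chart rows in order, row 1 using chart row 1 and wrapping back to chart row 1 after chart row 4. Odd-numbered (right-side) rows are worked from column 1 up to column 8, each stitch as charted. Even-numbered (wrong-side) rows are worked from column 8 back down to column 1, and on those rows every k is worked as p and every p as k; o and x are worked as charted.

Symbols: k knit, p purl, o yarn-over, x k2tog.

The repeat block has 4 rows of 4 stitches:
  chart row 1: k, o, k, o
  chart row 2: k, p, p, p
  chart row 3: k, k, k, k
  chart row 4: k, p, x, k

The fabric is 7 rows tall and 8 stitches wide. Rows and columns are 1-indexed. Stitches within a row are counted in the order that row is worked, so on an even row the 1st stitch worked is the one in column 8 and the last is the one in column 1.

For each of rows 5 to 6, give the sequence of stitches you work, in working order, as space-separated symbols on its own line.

== ROWS AS WORKED ==
k o k o k o k o
k k k p k k k p

Derivation:
Row 5: chart row 1, RS - tile across columns 1-8 and work as-is.
Row 6: chart row 2, WS - tiled (columns 1-8): k p p p k p p p; work from column 8 back to 1 with k<->p swapped.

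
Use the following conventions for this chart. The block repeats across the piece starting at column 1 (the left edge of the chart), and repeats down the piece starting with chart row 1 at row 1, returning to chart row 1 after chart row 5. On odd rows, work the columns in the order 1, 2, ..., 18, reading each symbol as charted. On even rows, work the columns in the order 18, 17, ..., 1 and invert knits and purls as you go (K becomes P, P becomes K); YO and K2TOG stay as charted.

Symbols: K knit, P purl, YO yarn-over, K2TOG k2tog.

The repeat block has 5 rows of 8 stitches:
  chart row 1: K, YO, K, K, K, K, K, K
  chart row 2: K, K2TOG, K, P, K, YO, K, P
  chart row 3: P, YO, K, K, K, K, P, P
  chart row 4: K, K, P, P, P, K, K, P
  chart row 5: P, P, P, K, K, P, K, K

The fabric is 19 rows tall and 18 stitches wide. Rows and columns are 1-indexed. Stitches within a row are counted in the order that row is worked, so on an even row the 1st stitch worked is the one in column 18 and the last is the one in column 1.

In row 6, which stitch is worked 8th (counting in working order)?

Result:
P

Derivation:
For row 6: chart row = ((6-1) mod 5) + 1 = 1; this is a WS (even) row.
Chart row 1 tiled across columns 1-18: K YO K K K K K K K YO K K K K K K K YO
WS row: flip the tiled sequence (start at column 18) and apply K<->P; YO and K2TOG stay.
Row 6 as worked: YO P P P P P P P YO P P P P P P P YO P
Counting 8 along the worked row gives P.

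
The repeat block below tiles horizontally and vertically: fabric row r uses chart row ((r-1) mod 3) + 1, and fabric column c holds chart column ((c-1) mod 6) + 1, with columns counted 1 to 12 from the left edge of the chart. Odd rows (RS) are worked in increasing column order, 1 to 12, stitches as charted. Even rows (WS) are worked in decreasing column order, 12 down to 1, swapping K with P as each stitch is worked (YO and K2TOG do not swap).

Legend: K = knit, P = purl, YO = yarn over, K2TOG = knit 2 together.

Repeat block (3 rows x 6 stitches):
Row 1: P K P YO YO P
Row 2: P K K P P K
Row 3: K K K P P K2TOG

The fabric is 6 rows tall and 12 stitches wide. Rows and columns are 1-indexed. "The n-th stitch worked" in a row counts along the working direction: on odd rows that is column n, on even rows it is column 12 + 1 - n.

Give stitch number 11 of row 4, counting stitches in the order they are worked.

Stitch:
P

Derivation:
For row 4: chart row = ((4-1) mod 3) + 1 = 1; this is a WS (even) row.
Chart row 1 tiled across columns 1-12: P K P YO YO P P K P YO YO P
Wrong side: read the tiled row from column 12 down to 1 and exchange K with P (leave YO, K2TOG).
Row 4 as worked: K YO YO K P K K YO YO K P K
Stitch 11 in working order -> P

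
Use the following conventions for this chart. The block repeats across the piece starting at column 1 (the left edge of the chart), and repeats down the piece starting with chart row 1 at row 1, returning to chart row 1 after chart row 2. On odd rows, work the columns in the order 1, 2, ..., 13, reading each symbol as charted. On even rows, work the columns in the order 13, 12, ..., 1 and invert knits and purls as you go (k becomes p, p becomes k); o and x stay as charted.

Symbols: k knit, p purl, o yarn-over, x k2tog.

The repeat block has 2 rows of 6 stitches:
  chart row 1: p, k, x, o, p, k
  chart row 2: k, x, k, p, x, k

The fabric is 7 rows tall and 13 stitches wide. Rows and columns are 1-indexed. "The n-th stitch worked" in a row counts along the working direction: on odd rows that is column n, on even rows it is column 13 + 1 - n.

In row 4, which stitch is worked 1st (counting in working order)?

Row 4 uses chart row ((4-1) mod 2)+1 = 2. Row 4 is even, so WS.
Chart row 2 tiled across columns 1-13: k x k p x k k x k p x k k
WS: work from column 13 back to column 1 (reverse the tiled row), swapping k<->p (o and x unchanged).
Row 4 as worked: p p x k p x p p x k p x p
The 1st stitch worked is p.

Result:
p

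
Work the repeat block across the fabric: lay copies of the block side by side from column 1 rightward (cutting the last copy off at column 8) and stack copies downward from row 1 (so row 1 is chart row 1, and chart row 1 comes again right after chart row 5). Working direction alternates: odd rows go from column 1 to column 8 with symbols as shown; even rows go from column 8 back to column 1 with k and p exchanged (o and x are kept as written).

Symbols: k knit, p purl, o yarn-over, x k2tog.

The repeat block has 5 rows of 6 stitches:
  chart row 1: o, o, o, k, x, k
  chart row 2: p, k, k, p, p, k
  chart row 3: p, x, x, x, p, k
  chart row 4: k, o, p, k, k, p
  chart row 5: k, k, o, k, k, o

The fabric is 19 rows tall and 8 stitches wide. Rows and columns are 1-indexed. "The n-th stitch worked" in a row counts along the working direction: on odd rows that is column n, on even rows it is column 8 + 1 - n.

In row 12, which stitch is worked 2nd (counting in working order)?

Row 12: (12-1) mod 5 = 1, so use chart row 2. Even row -> WS.
Chart row 2 tiled across columns 1-8: p k k p p k p k
Wrong side: read the tiled row from column 8 down to 1 and exchange k with p (leave o, x).
Row 12 as worked: p k p k k p p k
The 2nd stitch worked is k.

== STITCH ==
k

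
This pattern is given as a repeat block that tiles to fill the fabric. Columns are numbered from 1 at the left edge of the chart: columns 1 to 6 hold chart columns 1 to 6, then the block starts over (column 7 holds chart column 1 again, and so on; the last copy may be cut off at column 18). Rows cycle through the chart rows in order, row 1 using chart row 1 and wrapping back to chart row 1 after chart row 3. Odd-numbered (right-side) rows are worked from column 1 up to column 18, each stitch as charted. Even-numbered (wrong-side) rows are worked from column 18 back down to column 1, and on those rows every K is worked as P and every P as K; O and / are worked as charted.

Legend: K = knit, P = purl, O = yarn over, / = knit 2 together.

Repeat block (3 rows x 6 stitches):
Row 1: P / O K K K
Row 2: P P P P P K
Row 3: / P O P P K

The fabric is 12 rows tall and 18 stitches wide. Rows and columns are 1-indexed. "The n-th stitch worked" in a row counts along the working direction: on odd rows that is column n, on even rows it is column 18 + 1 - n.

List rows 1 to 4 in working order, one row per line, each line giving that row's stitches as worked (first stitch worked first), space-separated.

Row 1: chart row 1, RS - tile across columns 1-18 and work as-is.
Row 2: chart row 2, WS - tiled (columns 1-18): P P P P P K P P P P P K P P P P P K; work from column 18 back to 1 with K<->P swapped.
Row 3: chart row 3, RS - tile across columns 1-18 and work as-is.
Row 4: chart row 1, WS - tiled (columns 1-18): P / O K K K P / O K K K P / O K K K; work from column 18 back to 1 with K<->P swapped.

== ROWS AS WORKED ==
P / O K K K P / O K K K P / O K K K
P K K K K K P K K K K K P K K K K K
/ P O P P K / P O P P K / P O P P K
P P P O / K P P P O / K P P P O / K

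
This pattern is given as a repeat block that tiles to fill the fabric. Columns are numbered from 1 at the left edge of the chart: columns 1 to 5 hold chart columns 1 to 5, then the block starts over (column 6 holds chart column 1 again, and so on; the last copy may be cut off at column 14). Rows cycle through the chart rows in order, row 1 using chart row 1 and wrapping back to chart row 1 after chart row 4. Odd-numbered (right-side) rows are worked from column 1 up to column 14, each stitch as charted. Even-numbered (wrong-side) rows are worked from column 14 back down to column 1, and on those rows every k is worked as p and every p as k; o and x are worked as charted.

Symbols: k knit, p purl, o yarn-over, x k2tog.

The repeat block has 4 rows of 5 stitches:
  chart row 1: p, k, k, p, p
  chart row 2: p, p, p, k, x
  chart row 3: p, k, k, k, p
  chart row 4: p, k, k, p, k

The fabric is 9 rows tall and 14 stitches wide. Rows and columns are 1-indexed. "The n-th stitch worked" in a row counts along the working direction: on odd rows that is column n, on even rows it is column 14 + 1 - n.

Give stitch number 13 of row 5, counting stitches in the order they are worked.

== STITCH ==
k

Derivation:
Row 5: (5-1) mod 4 = 0, so use chart row 1. Odd row -> RS.
Chart row 1 tiled across columns 1-14: p k k p p p k k p p p k k p
RS row: no reversal, no swap; stitch n worked = column n.
Stitch 13 in working order -> k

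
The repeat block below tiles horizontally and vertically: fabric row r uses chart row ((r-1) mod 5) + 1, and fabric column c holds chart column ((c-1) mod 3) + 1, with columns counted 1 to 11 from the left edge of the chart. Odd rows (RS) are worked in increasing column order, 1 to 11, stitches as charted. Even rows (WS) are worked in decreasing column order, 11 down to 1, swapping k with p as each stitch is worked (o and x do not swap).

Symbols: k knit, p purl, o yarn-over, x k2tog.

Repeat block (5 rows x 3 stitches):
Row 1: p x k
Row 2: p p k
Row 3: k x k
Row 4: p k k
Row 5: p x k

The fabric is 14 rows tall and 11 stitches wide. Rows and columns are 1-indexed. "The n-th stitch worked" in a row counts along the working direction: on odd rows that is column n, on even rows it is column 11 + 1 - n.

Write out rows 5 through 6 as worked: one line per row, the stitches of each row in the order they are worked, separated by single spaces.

Result:
p x k p x k p x k p x
x k p x k p x k p x k

Derivation:
Row 5: chart row 5, RS - tile across columns 1-11 and work as-is.
Row 6: chart row 1, WS - tiled (columns 1-11): p x k p x k p x k p x; work from column 11 back to 1 with k<->p swapped.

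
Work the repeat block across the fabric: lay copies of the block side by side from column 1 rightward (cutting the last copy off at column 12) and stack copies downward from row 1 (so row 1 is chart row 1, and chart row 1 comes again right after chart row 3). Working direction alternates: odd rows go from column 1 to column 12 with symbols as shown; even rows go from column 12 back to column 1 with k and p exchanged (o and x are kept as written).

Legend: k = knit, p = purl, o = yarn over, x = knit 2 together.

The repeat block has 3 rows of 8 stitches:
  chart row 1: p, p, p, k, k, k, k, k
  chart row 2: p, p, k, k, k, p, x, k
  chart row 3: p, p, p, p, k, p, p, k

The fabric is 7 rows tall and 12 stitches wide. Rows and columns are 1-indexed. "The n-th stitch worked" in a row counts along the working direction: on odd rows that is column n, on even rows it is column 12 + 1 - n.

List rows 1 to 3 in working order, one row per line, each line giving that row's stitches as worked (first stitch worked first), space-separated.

Rows as worked:
p p p k k k k k p p p k
p p k k p x k p p p k k
p p p p k p p k p p p p

Derivation:
Row 1: chart row 1, RS - tile across columns 1-12 and work as-is.
Row 2: chart row 2, WS - tiled (columns 1-12): p p k k k p x k p p k k; work from column 12 back to 1 with k<->p swapped.
Row 3: chart row 3, RS - tile across columns 1-12 and work as-is.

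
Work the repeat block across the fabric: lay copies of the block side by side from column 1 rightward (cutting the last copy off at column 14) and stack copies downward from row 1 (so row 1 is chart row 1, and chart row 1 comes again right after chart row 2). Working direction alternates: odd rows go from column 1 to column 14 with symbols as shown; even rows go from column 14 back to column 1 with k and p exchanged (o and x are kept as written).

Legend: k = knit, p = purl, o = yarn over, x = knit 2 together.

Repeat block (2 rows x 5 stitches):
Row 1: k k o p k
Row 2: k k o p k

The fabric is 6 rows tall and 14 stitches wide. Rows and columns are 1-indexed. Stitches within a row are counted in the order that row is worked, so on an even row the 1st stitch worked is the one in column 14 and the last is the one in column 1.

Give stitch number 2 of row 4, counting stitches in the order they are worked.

Result:
o

Derivation:
For row 4: chart row = ((4-1) mod 2) + 1 = 2; this is a WS (even) row.
Chart row 2 tiled across columns 1-14: k k o p k k k o p k k k o p
WS row: flip the tiled sequence (start at column 14) and apply k<->p; o and x stay.
Row 4 as worked: k o p p p k o p p p k o p p
Counting 2 along the worked row gives o.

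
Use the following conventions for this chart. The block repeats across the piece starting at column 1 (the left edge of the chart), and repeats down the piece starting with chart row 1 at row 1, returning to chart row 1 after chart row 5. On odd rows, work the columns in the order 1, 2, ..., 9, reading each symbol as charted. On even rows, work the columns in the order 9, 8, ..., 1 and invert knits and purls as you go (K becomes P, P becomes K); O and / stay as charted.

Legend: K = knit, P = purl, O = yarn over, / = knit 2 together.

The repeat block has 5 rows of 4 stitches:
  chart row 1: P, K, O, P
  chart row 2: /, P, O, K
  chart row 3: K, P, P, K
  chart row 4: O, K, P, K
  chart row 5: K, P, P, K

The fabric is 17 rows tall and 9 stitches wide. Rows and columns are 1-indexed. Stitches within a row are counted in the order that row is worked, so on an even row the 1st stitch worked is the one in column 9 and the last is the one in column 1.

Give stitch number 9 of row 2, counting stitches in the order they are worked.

Row 2 uses chart row ((2-1) mod 5)+1 = 2. Row 2 is even, so WS.
Chart row 2 tiled across columns 1-9: / P O K / P O K /
Wrong side: read the tiled row from column 9 down to 1 and exchange K with P (leave O, /).
Row 2 as worked: / P O K / P O K /
The 9th stitch worked is /.

Stitch:
/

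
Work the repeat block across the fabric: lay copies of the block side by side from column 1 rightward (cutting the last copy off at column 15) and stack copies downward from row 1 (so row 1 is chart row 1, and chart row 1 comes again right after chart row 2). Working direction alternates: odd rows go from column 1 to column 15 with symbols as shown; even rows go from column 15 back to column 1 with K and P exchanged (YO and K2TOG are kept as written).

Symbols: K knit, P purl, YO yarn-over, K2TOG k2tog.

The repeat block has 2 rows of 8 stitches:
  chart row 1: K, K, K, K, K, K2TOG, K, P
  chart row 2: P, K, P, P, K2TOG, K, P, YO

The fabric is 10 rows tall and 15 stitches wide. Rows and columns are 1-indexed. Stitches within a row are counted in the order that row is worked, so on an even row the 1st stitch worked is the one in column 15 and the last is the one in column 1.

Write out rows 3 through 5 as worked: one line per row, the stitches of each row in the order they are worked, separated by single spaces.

Row 3: chart row 1, RS - tile across columns 1-15 and work as-is.
Row 4: chart row 2, WS - tiled (columns 1-15): P K P P K2TOG K P YO P K P P K2TOG K P; work from column 15 back to 1 with K<->P swapped.
Row 5: chart row 1, RS - tile across columns 1-15 and work as-is.

== ROWS AS WORKED ==
K K K K K K2TOG K P K K K K K K2TOG K
K P K2TOG K K P K YO K P K2TOG K K P K
K K K K K K2TOG K P K K K K K K2TOG K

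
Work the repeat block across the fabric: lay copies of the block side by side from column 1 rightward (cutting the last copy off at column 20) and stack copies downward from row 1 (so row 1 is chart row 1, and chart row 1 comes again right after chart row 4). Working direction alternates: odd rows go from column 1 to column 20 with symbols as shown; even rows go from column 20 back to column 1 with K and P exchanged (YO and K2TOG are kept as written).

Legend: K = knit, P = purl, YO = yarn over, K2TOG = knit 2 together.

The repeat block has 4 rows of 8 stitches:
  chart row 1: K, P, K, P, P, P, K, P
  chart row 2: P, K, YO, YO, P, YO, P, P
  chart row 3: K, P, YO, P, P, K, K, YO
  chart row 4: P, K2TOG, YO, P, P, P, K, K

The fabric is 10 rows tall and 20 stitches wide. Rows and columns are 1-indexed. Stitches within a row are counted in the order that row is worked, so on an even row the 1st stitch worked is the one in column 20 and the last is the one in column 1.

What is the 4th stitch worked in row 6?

Result:
K

Derivation:
Row 6 uses chart row ((6-1) mod 4)+1 = 2. Row 6 is even, so WS.
Chart row 2 tiled across columns 1-20: P K YO YO P YO P P P K YO YO P YO P P P K YO YO
Wrong side: read the tiled row from column 20 down to 1 and exchange K with P (leave YO, K2TOG).
Row 6 as worked: YO YO P K K K YO K YO YO P K K K YO K YO YO P K
Stitch 4 in working order -> K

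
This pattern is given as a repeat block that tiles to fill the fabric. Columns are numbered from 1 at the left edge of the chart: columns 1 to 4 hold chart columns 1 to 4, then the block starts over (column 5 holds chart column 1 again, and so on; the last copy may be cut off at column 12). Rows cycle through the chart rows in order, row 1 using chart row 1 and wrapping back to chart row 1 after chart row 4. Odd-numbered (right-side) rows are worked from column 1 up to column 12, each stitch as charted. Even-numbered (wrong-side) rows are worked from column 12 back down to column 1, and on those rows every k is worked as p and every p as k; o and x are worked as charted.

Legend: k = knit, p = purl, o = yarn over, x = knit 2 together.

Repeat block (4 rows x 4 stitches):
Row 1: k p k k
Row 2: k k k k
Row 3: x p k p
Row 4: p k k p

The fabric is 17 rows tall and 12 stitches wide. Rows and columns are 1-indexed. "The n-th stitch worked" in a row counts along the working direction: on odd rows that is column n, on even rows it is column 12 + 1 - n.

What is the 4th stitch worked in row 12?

Row 12 uses chart row ((12-1) mod 4)+1 = 4. Row 12 is even, so WS.
Chart row 4 tiled across columns 1-12: p k k p p k k p p k k p
Wrong side: read the tiled row from column 12 down to 1 and exchange k with p (leave o, x).
Row 12 as worked: k p p k k p p k k p p k
Counting 4 along the worked row gives k.

Result:
k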